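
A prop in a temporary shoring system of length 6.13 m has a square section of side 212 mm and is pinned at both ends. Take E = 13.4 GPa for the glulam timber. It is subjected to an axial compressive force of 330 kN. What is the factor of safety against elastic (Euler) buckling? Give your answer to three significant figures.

I = a⁴/12 = 212⁴/12 = 1.683×10^8 mm⁴
I = 1.683×10^8 mm⁴ = 1.683×10^-4 m⁴
Effective length L_e = K·L = 1 × 6.13 = 6.130 m
P_cr = π²EI / L_e² = π² × 13.4×10⁹ × 1.683×10^-4 / 6.130² = 5.924×10^5 N
Factor of safety n = P_cr / P = 592.44 / 330 = 1.80

n ≈ 1.80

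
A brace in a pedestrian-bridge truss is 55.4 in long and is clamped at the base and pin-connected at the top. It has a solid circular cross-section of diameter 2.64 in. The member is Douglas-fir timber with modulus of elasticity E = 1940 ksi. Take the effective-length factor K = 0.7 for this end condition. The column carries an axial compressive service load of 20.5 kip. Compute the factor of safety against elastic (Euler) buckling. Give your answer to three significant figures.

I = πd⁴/64 = π×2.64⁴/64 = 2.384 in⁴
Effective length L_e = K·L = 0.7 × 55.4 = 38.78 in
P_cr = π²EI / L_e² = π² × 1940×10³ × 2.384 / 38.78² = 3.036×10^4 lb
Factor of safety n = P_cr / P = 30.358 / 20.5 = 1.48

n ≈ 1.48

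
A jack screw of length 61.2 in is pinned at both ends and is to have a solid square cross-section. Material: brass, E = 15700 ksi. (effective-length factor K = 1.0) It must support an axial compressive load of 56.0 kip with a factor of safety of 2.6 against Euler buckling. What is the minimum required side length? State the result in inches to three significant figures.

Required P_cr = n·P = 2.6 × 56.0 = 145.6 kip
L_e = K·L = 1 × 61.2 = 61.20 in
Required I = P_cr·L_e²/(π²E) = 1.456×10^5 × 61.20² / (π² × 1.57×10^7) = 3.519 in⁴
Solid square: I = a⁴/12  ⇒  a = (12I)^(1/4) = (12×3.519)^(1/4) = 2.55 in

a ≈ 2.55 in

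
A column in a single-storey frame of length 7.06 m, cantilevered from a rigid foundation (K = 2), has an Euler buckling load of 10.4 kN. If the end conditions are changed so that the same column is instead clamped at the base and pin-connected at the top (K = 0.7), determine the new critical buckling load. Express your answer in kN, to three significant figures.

P_cr ≈ 84.9 kN

P_cr ∝ 1/K², so P_cr,new = P_cr,old × (K_old/K_new)² = 10.4 × (2/0.7)²
= 10.4 × 8.163 = 84.9 kN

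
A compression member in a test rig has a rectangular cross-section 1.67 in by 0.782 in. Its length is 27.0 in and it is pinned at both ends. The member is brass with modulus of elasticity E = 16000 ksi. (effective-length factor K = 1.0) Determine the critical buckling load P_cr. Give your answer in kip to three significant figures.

Buckling occurs about the weak axis: I_min = h·b³/12 with b = 0.782 in (the shorter side).
I_min = 1.67×0.782³/12 = 6.655×10^-2 in⁴
Effective length L_e = K·L = 1 × 27.0 = 27.00 in
P_cr = π²EI / L_e² = π² × 16000×10³ × 6.655×10^-2 / 27.00² = 1.442×10^4 lb

P_cr ≈ 14.4 kip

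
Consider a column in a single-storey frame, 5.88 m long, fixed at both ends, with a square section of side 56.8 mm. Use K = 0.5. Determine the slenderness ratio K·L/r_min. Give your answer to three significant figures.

λ ≈ 179

For a square r = a/√12 = 56.8/√12 = 16.40 mm
L_e = K·L = 0.5 × 5.88 m = 2.940 m = 2940.0 mm
λ = L_e / r_min = 2940.0 / 16.40 = 179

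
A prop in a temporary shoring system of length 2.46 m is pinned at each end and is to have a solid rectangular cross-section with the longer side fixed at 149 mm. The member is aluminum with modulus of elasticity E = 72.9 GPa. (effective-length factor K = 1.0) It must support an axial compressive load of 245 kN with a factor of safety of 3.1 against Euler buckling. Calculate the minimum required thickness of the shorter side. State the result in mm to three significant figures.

b ≈ 80.1 mm

Required P_cr = n·P = 3.1 × 245 = 759.5 kN
L_e = K·L = 1 × 2.46 = 2.460 m
Required I = P_cr·L_e²/(π²E) = 7.595×10^5 × 2.460² / (π² × 7.29×10^10) = 6.388×10^-6 m⁴
I_req = 6.388×10^6 mm⁴
Rectangle, weak axis: I_min = h·b³/12 with h = 149 mm fixed  ⇒  b = (12I/h)^(1/3) = 80.1 mm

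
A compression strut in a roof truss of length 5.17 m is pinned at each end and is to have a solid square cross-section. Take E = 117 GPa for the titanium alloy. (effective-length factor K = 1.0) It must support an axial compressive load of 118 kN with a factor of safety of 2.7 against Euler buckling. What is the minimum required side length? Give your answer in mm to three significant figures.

Required P_cr = n·P = 2.7 × 118 = 318.6 kN
L_e = K·L = 1 × 5.17 = 5.170 m
Required I = P_cr·L_e²/(π²E) = 3.186×10^5 × 5.170² / (π² × 1.17×10^11) = 7.375×10^-6 m⁴
I_req = 7.375×10^6 mm⁴
Solid square: I = a⁴/12  ⇒  a = (12I)^(1/4) = (12×7.375×10^6)^(1/4) = 97.0 mm

a ≈ 97.0 mm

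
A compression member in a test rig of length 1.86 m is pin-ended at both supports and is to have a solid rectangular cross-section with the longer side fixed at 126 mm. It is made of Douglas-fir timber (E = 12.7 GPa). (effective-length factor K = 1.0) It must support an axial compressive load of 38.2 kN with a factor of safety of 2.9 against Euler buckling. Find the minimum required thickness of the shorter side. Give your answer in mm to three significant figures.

b ≈ 66.3 mm

Required P_cr = n·P = 2.9 × 38.2 = 110.8 kN
L_e = K·L = 1 × 1.86 = 1.860 m
Required I = P_cr·L_e²/(π²E) = 1.108×10^5 × 1.860² / (π² × 1.27×10^10) = 3.058×10^-6 m⁴
I_req = 3.058×10^6 mm⁴
Rectangle, weak axis: I_min = h·b³/12 with h = 126 mm fixed  ⇒  b = (12I/h)^(1/3) = 66.3 mm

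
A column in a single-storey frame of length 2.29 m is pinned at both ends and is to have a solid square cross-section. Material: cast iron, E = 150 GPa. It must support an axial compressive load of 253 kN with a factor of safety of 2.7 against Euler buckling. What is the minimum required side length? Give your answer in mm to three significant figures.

a ≈ 73.4 mm

Required P_cr = n·P = 2.7 × 253 = 683.1 kN
L_e = K·L = 1 × 2.29 = 2.290 m
Required I = P_cr·L_e²/(π²E) = 6.831×10^5 × 2.290² / (π² × 1.50×10^11) = 2.420×10^-6 m⁴
I_req = 2.420×10^6 mm⁴
Solid square: I = a⁴/12  ⇒  a = (12I)^(1/4) = (12×2.420×10^6)^(1/4) = 73.4 mm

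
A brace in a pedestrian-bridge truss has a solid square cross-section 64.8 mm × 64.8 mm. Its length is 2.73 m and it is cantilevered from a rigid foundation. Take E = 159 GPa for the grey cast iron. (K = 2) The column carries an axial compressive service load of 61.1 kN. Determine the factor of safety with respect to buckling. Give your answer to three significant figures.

n ≈ 1.27

I = a⁴/12 = 64.8⁴/12 = 1.469×10^6 mm⁴
I = 1.469×10^6 mm⁴ = 1.469×10^-6 m⁴
Effective length L_e = K·L = 2 × 2.73 = 5.460 m
P_cr = π²EI / L_e² = π² × 159×10⁹ × 1.469×10^-6 / 5.460² = 7.734×10^4 N
Factor of safety n = P_cr / P = 77.345 / 61.1 = 1.27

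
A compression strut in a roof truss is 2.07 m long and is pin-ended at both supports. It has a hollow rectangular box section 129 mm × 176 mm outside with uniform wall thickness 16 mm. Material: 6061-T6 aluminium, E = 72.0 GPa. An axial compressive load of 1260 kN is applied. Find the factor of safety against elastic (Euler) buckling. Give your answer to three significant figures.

n ≈ 2.70

Inner dimensions: h_i = 176 − 2×16 = 144.0 mm, b_i = 129 − 2×16 = 97.00 mm
Weak-axis I_min = (h_o·b_o³ − h_i·b_i³)/12 with b_o = 129, b_i = 97.00 mm (shorter outer/inner sides).
I_min = (176×129³ − 144.0×97.00³)/12 = 2.053×10^7 mm⁴
I = 2.053×10^7 mm⁴ = 2.053×10^-5 m⁴
Effective length L_e = K·L = 1 × 2.07 = 2.070 m
P_cr = π²EI / L_e² = π² × 72.0×10⁹ × 2.053×10^-5 / 2.070² = 3.405×10^6 N
Factor of safety n = P_cr / P = 3405.2 / 1260 = 2.70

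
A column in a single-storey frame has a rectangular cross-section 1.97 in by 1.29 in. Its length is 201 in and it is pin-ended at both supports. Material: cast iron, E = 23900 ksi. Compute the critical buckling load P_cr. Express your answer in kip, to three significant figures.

Buckling occurs about the weak axis: I_min = h·b³/12 with b = 1.29 in (the shorter side).
I_min = 1.97×1.29³/12 = 0.3524 in⁴
Effective length L_e = K·L = 1 × 201 = 201.0 in
P_cr = π²EI / L_e² = π² × 23900×10³ × 0.3524 / 201.0² = 2.058×10^3 lb

P_cr ≈ 2.06 kip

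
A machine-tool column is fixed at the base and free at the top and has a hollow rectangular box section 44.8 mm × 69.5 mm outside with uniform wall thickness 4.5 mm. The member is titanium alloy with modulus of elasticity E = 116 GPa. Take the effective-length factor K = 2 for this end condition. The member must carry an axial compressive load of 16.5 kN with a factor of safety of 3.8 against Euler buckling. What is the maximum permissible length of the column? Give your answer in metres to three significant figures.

Inner dimensions: h_i = 69.5 − 2×4.5 = 60.50 mm, b_i = 44.8 − 2×4.5 = 35.80 mm
Weak-axis I_min = (h_o·b_o³ − h_i·b_i³)/12 with b_o = 44.8, b_i = 35.80 mm (shorter outer/inner sides).
I_min = (69.5×44.8³ − 60.50×35.80³)/12 = 2.894×10^5 mm⁴
I = 2.894×10^-7 m⁴
Required critical load P_cr = n·P = 3.8 × 16.5 = 62.70 kN = 6.270×10^4 N
From P_cr = π²EI/(K·L)²:  L = (1/K)·√(π²EI/P_cr) = (1/2)·√(π²×1.16×10^11×2.894×10^-7/6.270×10^4)
L = 1.15 m

L_max ≈ 1.15 m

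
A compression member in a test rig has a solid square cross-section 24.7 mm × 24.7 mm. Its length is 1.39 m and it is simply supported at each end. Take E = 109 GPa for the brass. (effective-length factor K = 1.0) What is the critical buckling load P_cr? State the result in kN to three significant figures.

I = a⁴/12 = 24.7⁴/12 = 3.102×10^4 mm⁴
I = 3.102×10^4 mm⁴ = 3.102×10^-8 m⁴
Effective length L_e = K·L = 1 × 1.39 = 1.390 m
P_cr = π²EI / L_e² = π² × 109×10⁹ × 3.102×10^-8 / 1.390² = 1.727×10^4 N

P_cr ≈ 17.3 kN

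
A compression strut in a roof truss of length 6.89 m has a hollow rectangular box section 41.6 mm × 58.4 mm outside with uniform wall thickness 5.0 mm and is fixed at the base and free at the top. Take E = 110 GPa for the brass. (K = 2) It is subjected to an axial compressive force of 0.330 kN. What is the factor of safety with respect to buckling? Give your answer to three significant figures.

n ≈ 3.87

Inner dimensions: h_i = 58.4 − 2×5.0 = 48.40 mm, b_i = 41.6 − 2×5.0 = 31.60 mm
Weak-axis I_min = (h_o·b_o³ − h_i·b_i³)/12 with b_o = 41.6, b_i = 31.60 mm (shorter outer/inner sides).
I_min = (58.4×41.6³ − 48.40×31.60³)/12 = 2.231×10^5 mm⁴
I = 2.231×10^5 mm⁴ = 2.231×10^-7 m⁴
Effective length L_e = K·L = 2 × 6.89 = 13.78 m
P_cr = π²EI / L_e² = π² × 110×10⁹ × 2.231×10^-7 / 13.78² = 1.275×10^3 N
Factor of safety n = P_cr / P = 1.2755 / 0.330 = 3.87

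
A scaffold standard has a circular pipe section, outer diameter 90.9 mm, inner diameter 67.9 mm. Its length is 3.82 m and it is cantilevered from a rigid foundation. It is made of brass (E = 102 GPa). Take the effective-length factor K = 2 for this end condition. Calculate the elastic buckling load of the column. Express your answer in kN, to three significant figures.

d_o = 90.9 mm, d_i = 67.9 mm
I = π(d_o⁴ − d_i⁴)/64 = π(90.9⁴ − 67.90⁴)/64 = 2.308×10^6 mm⁴
I = 2.308×10^6 mm⁴ = 2.308×10^-6 m⁴
Effective length L_e = K·L = 2 × 3.82 = 7.640 m
P_cr = π²EI / L_e² = π² × 102×10⁹ × 2.308×10^-6 / 7.640² = 3.981×10^4 N

P_cr ≈ 39.8 kN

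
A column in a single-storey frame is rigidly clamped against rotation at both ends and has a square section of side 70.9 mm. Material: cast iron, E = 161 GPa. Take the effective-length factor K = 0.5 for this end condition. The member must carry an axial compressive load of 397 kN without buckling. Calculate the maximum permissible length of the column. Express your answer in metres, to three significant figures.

L_max ≈ 5.81 m

I = a⁴/12 = 70.9⁴/12 = 2.106×10^6 mm⁴
I = 2.106×10^-6 m⁴
At the buckling limit P_cr = P = 3.970×10^5 N
From P_cr = π²EI/(K·L)²:  L = (1/K)·√(π²EI/P_cr) = (1/0.5)·√(π²×1.61×10^11×2.106×10^-6/3.970×10^5)
L = 5.81 m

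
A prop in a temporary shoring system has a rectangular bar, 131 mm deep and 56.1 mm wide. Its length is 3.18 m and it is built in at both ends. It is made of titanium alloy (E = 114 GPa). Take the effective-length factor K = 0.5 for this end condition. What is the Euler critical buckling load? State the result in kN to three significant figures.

Buckling occurs about the weak axis: I_min = h·b³/12 with b = 56.1 mm (the shorter side).
I_min = 131×56.1³/12 = 1.927×10^6 mm⁴
I = 1.927×10^6 mm⁴ = 1.927×10^-6 m⁴
Effective length L_e = K·L = 0.5 × 3.18 = 1.590 m
P_cr = π²EI / L_e² = π² × 114×10⁹ × 1.927×10^-6 / 1.590² = 8.578×10^5 N

P_cr ≈ 858 kN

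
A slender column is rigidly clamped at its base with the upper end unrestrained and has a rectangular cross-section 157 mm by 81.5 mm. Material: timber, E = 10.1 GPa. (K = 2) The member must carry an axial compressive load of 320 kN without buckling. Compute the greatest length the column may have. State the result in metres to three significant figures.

Buckling occurs about the weak axis: I_min = h·b³/12 with b = 81.5 mm (the shorter side).
I_min = 157×81.5³/12 = 7.083×10^6 mm⁴
I = 7.083×10^-6 m⁴
At the buckling limit P_cr = P = 3.200×10^5 N
From P_cr = π²EI/(K·L)²:  L = (1/K)·√(π²EI/P_cr) = (1/2)·√(π²×1.01×10^10×7.083×10^-6/3.200×10^5)
L = 0.743 m

L_max ≈ 0.743 m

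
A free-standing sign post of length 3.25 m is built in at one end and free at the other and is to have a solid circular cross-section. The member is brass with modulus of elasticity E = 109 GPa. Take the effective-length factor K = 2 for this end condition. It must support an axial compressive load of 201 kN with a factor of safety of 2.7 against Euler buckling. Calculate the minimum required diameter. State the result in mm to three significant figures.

Required P_cr = n·P = 2.7 × 201 = 542.7 kN
L_e = K·L = 2 × 3.25 = 6.500 m
Required I = P_cr·L_e²/(π²E) = 5.427×10^5 × 6.500² / (π² × 1.09×10^11) = 2.131×10^-5 m⁴
I_req = 2.131×10^7 mm⁴
Solid circle: I = πd⁴/64  ⇒  d = (64I/π)^(1/4) = (64×2.131×10^7/π)^(1/4) = 144 mm

d ≈ 144 mm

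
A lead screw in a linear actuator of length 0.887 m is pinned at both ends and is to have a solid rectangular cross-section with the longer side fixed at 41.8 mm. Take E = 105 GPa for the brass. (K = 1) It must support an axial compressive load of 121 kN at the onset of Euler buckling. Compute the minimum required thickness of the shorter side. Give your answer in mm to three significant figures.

L_e = K·L = 1 × 0.887 = 0.8870 m
Required I = P_cr·L_e²/(π²E) = 1.210×10^5 × 0.8870² / (π² × 1.05×10^11) = 9.186×10^-8 m⁴
I_req = 9.186×10^4 mm⁴
Rectangle, weak axis: I_min = h·b³/12 with h = 41.8 mm fixed  ⇒  b = (12I/h)^(1/3) = 29.8 mm

b ≈ 29.8 mm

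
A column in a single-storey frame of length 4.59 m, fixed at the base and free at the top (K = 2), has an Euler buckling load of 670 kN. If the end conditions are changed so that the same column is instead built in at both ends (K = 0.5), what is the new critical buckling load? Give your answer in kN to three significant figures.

P_cr ∝ 1/K², so P_cr,new = P_cr,old × (K_old/K_new)² = 670 × (2/0.5)²
= 670 × 16.00 = 10700 kN

P_cr ≈ 10700 kN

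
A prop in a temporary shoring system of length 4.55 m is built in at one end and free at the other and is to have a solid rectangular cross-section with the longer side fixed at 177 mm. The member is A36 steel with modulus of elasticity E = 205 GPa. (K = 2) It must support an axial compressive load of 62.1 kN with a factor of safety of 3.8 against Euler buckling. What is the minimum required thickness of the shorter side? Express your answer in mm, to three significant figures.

b ≈ 86.8 mm

Required P_cr = n·P = 3.8 × 62.1 = 236.0 kN
L_e = K·L = 2 × 4.55 = 9.100 m
Required I = P_cr·L_e²/(π²E) = 2.360×10^5 × 9.100² / (π² × 2.05×10^11) = 9.658×10^-6 m⁴
I_req = 9.658×10^6 mm⁴
Rectangle, weak axis: I_min = h·b³/12 with h = 177 mm fixed  ⇒  b = (12I/h)^(1/3) = 86.8 mm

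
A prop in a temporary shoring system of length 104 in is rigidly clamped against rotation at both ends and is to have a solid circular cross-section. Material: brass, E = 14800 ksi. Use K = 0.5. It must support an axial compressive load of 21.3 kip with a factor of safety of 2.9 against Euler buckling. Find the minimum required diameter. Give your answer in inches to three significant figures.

Required P_cr = n·P = 2.9 × 21.3 = 61.77 kip
L_e = K·L = 0.5 × 104 = 52.00 in
Required I = P_cr·L_e²/(π²E) = 6.177×10^4 × 52.00² / (π² × 1.48×10^7) = 1.143 in⁴
Solid circle: I = πd⁴/64  ⇒  d = (64I/π)^(1/4) = (64×1.143/π)^(1/4) = 2.20 in

d ≈ 2.20 in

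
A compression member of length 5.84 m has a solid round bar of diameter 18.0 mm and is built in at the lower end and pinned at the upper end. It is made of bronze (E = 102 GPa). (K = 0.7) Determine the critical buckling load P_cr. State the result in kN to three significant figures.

I = πd⁴/64 = π×18.0⁴/64 = 5.153×10^3 mm⁴
I = 5.153×10^3 mm⁴ = 5.153×10^-9 m⁴
Effective length L_e = K·L = 0.7 × 5.84 = 4.088 m
P_cr = π²EI / L_e² = π² × 102×10⁹ × 5.153×10^-9 / 4.088² = 310.4 N

P_cr ≈ 0.310 kN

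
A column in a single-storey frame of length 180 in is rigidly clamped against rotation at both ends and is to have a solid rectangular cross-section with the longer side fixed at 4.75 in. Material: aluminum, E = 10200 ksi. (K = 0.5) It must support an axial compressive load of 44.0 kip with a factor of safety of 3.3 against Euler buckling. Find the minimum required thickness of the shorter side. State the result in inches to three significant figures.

Required P_cr = n·P = 3.3 × 44.0 = 145.2 kip
L_e = K·L = 0.5 × 180 = 90.00 in
Required I = P_cr·L_e²/(π²E) = 1.452×10^5 × 90.00² / (π² × 1.02×10^7) = 11.68 in⁴
Rectangle, weak axis: I_min = h·b³/12 with h = 4.75 in fixed  ⇒  b = (12I/h)^(1/3) = 3.09 in

b ≈ 3.09 in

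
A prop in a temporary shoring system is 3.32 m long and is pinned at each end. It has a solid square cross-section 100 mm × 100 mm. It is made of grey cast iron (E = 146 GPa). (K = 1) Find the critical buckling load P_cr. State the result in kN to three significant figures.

P_cr ≈ 1090 kN

I = a⁴/12 = 100⁴/12 = 8.333×10^6 mm⁴
I = 8.333×10^6 mm⁴ = 8.333×10^-6 m⁴
Effective length L_e = K·L = 1 × 3.32 = 3.320 m
P_cr = π²EI / L_e² = π² × 146×10⁹ × 8.333×10^-6 / 3.320² = 1.089×10^6 N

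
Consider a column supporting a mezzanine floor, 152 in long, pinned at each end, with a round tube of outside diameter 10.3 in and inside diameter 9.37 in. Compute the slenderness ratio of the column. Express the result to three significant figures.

λ ≈ 43.7

d_o = 10.3 in, d_i = 9.37 in
I = π(d_o⁴ − d_i⁴)/64 = π(10.3⁴ − 9.370⁴)/64 = 174.1 in⁴
A = 14.37 in²;  r_min = √(I/A) = √(174.1/14.37) = 3.481 in
L_e = K·L = 1 × 152 = 152.0 in
λ = L_e / r_min = 152.00 / 3.481 = 43.7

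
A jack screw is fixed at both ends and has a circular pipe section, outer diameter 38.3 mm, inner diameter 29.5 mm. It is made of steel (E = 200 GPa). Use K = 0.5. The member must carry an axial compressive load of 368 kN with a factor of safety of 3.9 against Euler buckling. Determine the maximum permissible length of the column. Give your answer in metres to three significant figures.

L_max ≈ 0.614 m

d_o = 38.3 mm, d_i = 29.5 mm
I = π(d_o⁴ − d_i⁴)/64 = π(38.3⁴ − 29.50⁴)/64 = 6.845×10^4 mm⁴
I = 6.845×10^-8 m⁴
Required critical load P_cr = n·P = 3.9 × 368 = 1435 kN = 1.435×10^6 N
From P_cr = π²EI/(K·L)²:  L = (1/K)·√(π²EI/P_cr) = (1/0.5)·√(π²×2.00×10^11×6.845×10^-8/1.435×10^6)
L = 0.614 m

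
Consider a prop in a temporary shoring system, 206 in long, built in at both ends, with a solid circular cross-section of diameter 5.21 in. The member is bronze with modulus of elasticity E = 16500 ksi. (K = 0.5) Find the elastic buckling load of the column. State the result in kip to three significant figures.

P_cr ≈ 555 kip

I = πd⁴/64 = π×5.21⁴/64 = 36.17 in⁴
Effective length L_e = K·L = 0.5 × 206 = 103.0 in
P_cr = π²EI / L_e² = π² × 16500×10³ × 36.17 / 103.0² = 5.552×10^5 lb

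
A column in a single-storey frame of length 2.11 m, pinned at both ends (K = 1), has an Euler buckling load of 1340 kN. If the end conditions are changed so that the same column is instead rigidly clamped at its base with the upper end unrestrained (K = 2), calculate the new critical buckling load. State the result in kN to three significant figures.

P_cr ≈ 335 kN

P_cr ∝ 1/K², so P_cr,new = P_cr,old × (K_old/K_new)² = 1340 × (1/2)²
= 1340 × 0.2500 = 335 kN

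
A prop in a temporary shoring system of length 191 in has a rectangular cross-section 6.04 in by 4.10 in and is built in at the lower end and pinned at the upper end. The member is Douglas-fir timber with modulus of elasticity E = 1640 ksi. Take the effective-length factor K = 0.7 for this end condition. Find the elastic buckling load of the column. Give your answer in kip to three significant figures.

Buckling occurs about the weak axis: I_min = h·b³/12 with b = 4.10 in (the shorter side).
I_min = 6.04×4.10³/12 = 34.69 in⁴
Effective length L_e = K·L = 0.7 × 191 = 133.7 in
P_cr = π²EI / L_e² = π² × 1640×10³ × 34.69 / 133.7² = 3.141×10^4 lb

P_cr ≈ 31.4 kip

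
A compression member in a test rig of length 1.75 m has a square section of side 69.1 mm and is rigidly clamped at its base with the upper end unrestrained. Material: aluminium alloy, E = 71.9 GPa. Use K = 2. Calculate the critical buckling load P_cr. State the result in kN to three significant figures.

P_cr ≈ 110 kN

I = a⁴/12 = 69.1⁴/12 = 1.900×10^6 mm⁴
I = 1.900×10^6 mm⁴ = 1.900×10^-6 m⁴
Effective length L_e = K·L = 2 × 1.75 = 3.500 m
P_cr = π²EI / L_e² = π² × 71.9×10⁹ × 1.900×10^-6 / 3.500² = 1.101×10^5 N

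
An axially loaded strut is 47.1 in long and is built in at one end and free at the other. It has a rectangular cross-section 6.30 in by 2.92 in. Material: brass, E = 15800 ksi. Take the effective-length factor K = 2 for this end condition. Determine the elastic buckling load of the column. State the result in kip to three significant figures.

P_cr ≈ 230 kip

Buckling occurs about the weak axis: I_min = h·b³/12 with b = 2.92 in (the shorter side).
I_min = 6.30×2.92³/12 = 13.07 in⁴
Effective length L_e = K·L = 2 × 47.1 = 94.20 in
P_cr = π²EI / L_e² = π² × 15800×10³ × 13.07 / 94.20² = 2.297×10^5 lb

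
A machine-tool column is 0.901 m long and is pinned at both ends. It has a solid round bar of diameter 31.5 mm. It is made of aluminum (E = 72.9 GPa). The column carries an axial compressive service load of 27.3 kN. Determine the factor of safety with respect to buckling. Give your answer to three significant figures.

n ≈ 1.57

I = πd⁴/64 = π×31.5⁴/64 = 4.833×10^4 mm⁴
I = 4.833×10^4 mm⁴ = 4.833×10^-8 m⁴
Effective length L_e = K·L = 1 × 0.901 = 0.9010 m
P_cr = π²EI / L_e² = π² × 72.9×10⁹ × 4.833×10^-8 / 0.9010² = 4.283×10^4 N
Factor of safety n = P_cr / P = 42.834 / 27.3 = 1.57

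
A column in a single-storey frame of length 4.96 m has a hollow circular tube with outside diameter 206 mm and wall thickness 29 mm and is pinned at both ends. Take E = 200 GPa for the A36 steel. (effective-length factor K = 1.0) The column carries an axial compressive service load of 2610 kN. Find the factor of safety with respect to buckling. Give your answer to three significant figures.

n ≈ 1.99

Inner diameter d_i = 206 − 2×29 = 148.0 mm
I = π(d_o⁴ − d_i⁴)/64 = π(206⁴ − 148.0⁴)/64 = 6.485×10^7 mm⁴
I = 6.485×10^7 mm⁴ = 6.485×10^-5 m⁴
Effective length L_e = K·L = 1 × 4.96 = 4.960 m
P_cr = π²EI / L_e² = π² × 200×10⁹ × 6.485×10^-5 / 4.960² = 5.203×10^6 N
Factor of safety n = P_cr / P = 5202.9 / 2610 = 1.99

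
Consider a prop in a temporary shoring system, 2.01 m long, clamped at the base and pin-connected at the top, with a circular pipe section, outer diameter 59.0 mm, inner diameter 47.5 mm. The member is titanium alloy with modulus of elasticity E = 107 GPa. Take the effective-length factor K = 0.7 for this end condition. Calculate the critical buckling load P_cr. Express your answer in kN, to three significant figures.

P_cr ≈ 184 kN

d_o = 59.0 mm, d_i = 47.5 mm
I = π(d_o⁴ − d_i⁴)/64 = π(59.0⁴ − 47.50⁴)/64 = 3.449×10^5 mm⁴
I = 3.449×10^5 mm⁴ = 3.449×10^-7 m⁴
Effective length L_e = K·L = 0.7 × 2.01 = 1.407 m
P_cr = π²EI / L_e² = π² × 107×10⁹ × 3.449×10^-7 / 1.407² = 1.840×10^5 N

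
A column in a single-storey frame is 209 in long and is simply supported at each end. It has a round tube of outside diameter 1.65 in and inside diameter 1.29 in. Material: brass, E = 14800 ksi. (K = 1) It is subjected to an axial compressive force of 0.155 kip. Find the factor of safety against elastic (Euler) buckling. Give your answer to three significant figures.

n ≈ 4.92

d_o = 1.65 in, d_i = 1.29 in
I = π(d_o⁴ − d_i⁴)/64 = π(1.65⁴ − 1.290⁴)/64 = 0.2279 in⁴
Effective length L_e = K·L = 1 × 209 = 209.0 in
P_cr = π²EI / L_e² = π² × 14800×10³ × 0.2279 / 209.0² = 762.1 lb
Factor of safety n = P_cr / P = 0.76211 / 0.155 = 4.92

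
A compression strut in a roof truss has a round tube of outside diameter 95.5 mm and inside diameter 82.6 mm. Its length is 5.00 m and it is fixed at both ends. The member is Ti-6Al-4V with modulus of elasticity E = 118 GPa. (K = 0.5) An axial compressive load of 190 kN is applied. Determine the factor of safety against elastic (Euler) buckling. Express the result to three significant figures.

n ≈ 1.76

d_o = 95.5 mm, d_i = 82.6 mm
I = π(d_o⁴ − d_i⁴)/64 = π(95.5⁴ − 82.60⁴)/64 = 1.798×10^6 mm⁴
I = 1.798×10^6 mm⁴ = 1.798×10^-6 m⁴
Effective length L_e = K·L = 0.5 × 5.00 = 2.500 m
P_cr = π²EI / L_e² = π² × 118×10⁹ × 1.798×10^-6 / 2.500² = 3.350×10^5 N
Factor of safety n = P_cr / P = 335.04 / 190 = 1.76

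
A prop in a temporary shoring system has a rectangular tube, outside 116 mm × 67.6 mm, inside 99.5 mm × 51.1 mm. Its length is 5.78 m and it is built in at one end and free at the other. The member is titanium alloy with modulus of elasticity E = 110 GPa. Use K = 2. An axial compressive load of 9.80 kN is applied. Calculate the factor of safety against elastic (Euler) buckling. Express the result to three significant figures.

n ≈ 1.56

Weak-axis I_min = (h_o·b_o³ − h_i·b_i³)/12 with b_o = 67.6, b_i = 51.10 mm (shorter outer/inner sides).
I_min = (116×67.6³ − 99.50×51.10³)/12 = 1.880×10^6 mm⁴
I = 1.880×10^6 mm⁴ = 1.880×10^-6 m⁴
Effective length L_e = K·L = 2 × 5.78 = 11.56 m
P_cr = π²EI / L_e² = π² × 110×10⁹ × 1.880×10^-6 / 11.56² = 1.527×10^4 N
Factor of safety n = P_cr / P = 15.272 / 9.80 = 1.56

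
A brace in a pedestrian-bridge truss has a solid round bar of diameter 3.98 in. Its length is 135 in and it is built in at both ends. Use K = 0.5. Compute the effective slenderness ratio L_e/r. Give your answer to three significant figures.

λ ≈ 67.8

I = πd⁴/64 = π×3.98⁴/64 = 12.32 in⁴
A = 12.44 in²;  r_min = √(I/A) = √(12.32/12.44) = 0.9950 in
L_e = K·L = 0.5 × 135 = 67.50 in
λ = L_e / r_min = 67.500 / 0.9950 = 67.8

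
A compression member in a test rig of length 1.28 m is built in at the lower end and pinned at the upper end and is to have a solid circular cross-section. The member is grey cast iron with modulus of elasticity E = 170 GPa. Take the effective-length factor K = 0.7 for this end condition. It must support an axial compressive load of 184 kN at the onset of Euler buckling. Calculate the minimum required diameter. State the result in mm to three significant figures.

d ≈ 36.6 mm

L_e = K·L = 0.7 × 1.28 = 0.8960 m
Required I = P_cr·L_e²/(π²E) = 1.840×10^5 × 0.8960² / (π² × 1.70×10^11) = 8.804×10^-8 m⁴
I_req = 8.804×10^4 mm⁴
Solid circle: I = πd⁴/64  ⇒  d = (64I/π)^(1/4) = (64×8.804×10^4/π)^(1/4) = 36.6 mm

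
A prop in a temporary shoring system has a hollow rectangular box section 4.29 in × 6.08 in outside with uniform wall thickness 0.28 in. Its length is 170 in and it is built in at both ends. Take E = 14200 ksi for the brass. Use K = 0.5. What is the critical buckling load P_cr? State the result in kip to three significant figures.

Inner dimensions: h_i = 6.08 − 2×0.28 = 5.520 in, b_i = 4.29 − 2×0.28 = 3.730 in
Weak-axis I_min = (h_o·b_o³ − h_i·b_i³)/12 with b_o = 4.29, b_i = 3.730 in (shorter outer/inner sides).
I_min = (6.08×4.29³ − 5.520×3.730³)/12 = 16.13 in⁴
Effective length L_e = K·L = 0.5 × 170 = 85.00 in
P_cr = π²EI / L_e² = π² × 14200×10³ × 16.13 / 85.00² = 3.129×10^5 lb

P_cr ≈ 313 kip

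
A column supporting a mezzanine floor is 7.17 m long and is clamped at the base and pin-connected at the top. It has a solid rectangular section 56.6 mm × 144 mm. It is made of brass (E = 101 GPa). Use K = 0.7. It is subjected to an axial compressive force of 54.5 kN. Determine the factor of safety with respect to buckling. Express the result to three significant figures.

n ≈ 1.58

Buckling occurs about the weak axis: I_min = h·b³/12 with b = 56.6 mm (the shorter side).
I_min = 144×56.6³/12 = 2.176×10^6 mm⁴
I = 2.176×10^6 mm⁴ = 2.176×10^-6 m⁴
Effective length L_e = K·L = 0.7 × 7.17 = 5.019 m
P_cr = π²EI / L_e² = π² × 101×10⁹ × 2.176×10^-6 / 5.019² = 8.610×10^4 N
Factor of safety n = P_cr / P = 86.103 / 54.5 = 1.58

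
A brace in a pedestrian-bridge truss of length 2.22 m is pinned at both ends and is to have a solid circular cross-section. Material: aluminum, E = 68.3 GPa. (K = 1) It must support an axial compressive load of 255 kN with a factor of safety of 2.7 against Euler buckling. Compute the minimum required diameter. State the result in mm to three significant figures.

d ≈ 101 mm

Required P_cr = n·P = 2.7 × 255 = 688.5 kN
L_e = K·L = 1 × 2.22 = 2.220 m
Required I = P_cr·L_e²/(π²E) = 6.885×10^5 × 2.220² / (π² × 6.83×10^10) = 5.034×10^-6 m⁴
I_req = 5.034×10^6 mm⁴
Solid circle: I = πd⁴/64  ⇒  d = (64I/π)^(1/4) = (64×5.034×10^6/π)^(1/4) = 101 mm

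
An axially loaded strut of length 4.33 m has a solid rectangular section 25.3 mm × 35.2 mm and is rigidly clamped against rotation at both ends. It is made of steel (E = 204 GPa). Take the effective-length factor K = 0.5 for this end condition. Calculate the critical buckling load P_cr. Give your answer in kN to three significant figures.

Buckling occurs about the weak axis: I_min = h·b³/12 with b = 25.3 mm (the shorter side).
I_min = 35.2×25.3³/12 = 4.750×10^4 mm⁴
I = 4.750×10^4 mm⁴ = 4.750×10^-8 m⁴
Effective length L_e = K·L = 0.5 × 4.33 = 2.165 m
P_cr = π²EI / L_e² = π² × 204×10⁹ × 4.750×10^-8 / 2.165² = 2.041×10^4 N

P_cr ≈ 20.4 kN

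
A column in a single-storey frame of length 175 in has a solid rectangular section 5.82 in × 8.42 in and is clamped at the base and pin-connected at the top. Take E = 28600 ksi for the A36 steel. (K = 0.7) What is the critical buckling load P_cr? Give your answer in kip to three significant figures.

Buckling occurs about the weak axis: I_min = h·b³/12 with b = 5.82 in (the shorter side).
I_min = 8.42×5.82³/12 = 138.3 in⁴
Effective length L_e = K·L = 0.7 × 175 = 122.5 in
P_cr = π²EI / L_e² = π² × 28600×10³ × 138.3 / 122.5² = 2.602×10^6 lb

P_cr ≈ 2600 kip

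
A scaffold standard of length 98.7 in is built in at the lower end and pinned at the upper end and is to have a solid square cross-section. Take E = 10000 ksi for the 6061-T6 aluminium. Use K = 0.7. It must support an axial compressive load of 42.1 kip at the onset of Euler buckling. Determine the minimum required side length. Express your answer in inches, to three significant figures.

L_e = K·L = 0.7 × 98.7 = 69.09 in
Required I = P_cr·L_e²/(π²E) = 4.210×10^4 × 69.09² / (π² × 1.00×10^7) = 2.036 in⁴
Solid square: I = a⁴/12  ⇒  a = (12I)^(1/4) = (12×2.036)^(1/4) = 2.22 in

a ≈ 2.22 in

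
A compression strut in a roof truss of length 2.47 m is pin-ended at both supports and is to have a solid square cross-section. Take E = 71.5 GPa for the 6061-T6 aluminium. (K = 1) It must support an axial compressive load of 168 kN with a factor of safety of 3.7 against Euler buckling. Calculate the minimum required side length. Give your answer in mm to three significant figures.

a ≈ 89.6 mm

Required P_cr = n·P = 3.7 × 168 = 621.6 kN
L_e = K·L = 1 × 2.47 = 2.470 m
Required I = P_cr·L_e²/(π²E) = 6.216×10^5 × 2.470² / (π² × 7.15×10^10) = 5.374×10^-6 m⁴
I_req = 5.374×10^6 mm⁴
Solid square: I = a⁴/12  ⇒  a = (12I)^(1/4) = (12×5.374×10^6)^(1/4) = 89.6 mm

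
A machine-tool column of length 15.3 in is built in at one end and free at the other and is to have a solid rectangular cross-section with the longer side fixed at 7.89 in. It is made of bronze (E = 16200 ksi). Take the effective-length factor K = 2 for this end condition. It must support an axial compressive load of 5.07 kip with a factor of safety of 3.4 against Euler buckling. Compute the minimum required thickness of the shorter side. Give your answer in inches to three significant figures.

b ≈ 0.535 in

Required P_cr = n·P = 3.4 × 5.07 = 17.24 kip
L_e = K·L = 2 × 15.3 = 30.60 in
Required I = P_cr·L_e²/(π²E) = 1.724×10^4 × 30.60² / (π² × 1.62×10^7) = 0.1010 in⁴
Rectangle, weak axis: I_min = h·b³/12 with h = 7.89 in fixed  ⇒  b = (12I/h)^(1/3) = 0.535 in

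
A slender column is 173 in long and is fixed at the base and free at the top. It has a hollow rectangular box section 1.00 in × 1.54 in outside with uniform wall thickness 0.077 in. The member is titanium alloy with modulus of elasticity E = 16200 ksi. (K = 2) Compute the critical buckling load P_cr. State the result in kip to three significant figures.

Inner dimensions: h_i = 1.54 − 2×0.077 = 1.386 in, b_i = 1.00 − 2×0.077 = 0.8460 in
Weak-axis I_min = (h_o·b_o³ − h_i·b_i³)/12 with b_o = 1.00, b_i = 0.8460 in (shorter outer/inner sides).
I_min = (1.54×1.00³ − 1.386×0.8460³)/12 = 5.840×10^-2 in⁴
Effective length L_e = K·L = 2 × 173 = 346.0 in
P_cr = π²EI / L_e² = π² × 16200×10³ × 5.840×10^-2 / 346.0² = 77.99 lb

P_cr ≈ 0.0780 kip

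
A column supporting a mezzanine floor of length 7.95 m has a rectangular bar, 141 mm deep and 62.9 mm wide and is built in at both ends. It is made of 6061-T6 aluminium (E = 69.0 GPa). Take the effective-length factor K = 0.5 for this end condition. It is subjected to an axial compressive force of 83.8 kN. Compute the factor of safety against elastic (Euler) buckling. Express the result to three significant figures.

n ≈ 1.50

Buckling occurs about the weak axis: I_min = h·b³/12 with b = 62.9 mm (the shorter side).
I_min = 141×62.9³/12 = 2.924×10^6 mm⁴
I = 2.924×10^6 mm⁴ = 2.924×10^-6 m⁴
Effective length L_e = K·L = 0.5 × 7.95 = 3.975 m
P_cr = π²EI / L_e² = π² × 69.0×10⁹ × 2.924×10^-6 / 3.975² = 1.260×10^5 N
Factor of safety n = P_cr / P = 126.03 / 83.8 = 1.50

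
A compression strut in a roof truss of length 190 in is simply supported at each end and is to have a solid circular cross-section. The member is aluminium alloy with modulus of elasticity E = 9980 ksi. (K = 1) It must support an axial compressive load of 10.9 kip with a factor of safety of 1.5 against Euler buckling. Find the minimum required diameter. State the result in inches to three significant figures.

Required P_cr = n·P = 1.5 × 10.9 = 16.35 kip
L_e = K·L = 1 × 190 = 190.0 in
Required I = P_cr·L_e²/(π²E) = 1.635×10^4 × 190.0² / (π² × 9.98×10^6) = 5.992 in⁴
Solid circle: I = πd⁴/64  ⇒  d = (64I/π)^(1/4) = (64×5.992/π)^(1/4) = 3.32 in

d ≈ 3.32 in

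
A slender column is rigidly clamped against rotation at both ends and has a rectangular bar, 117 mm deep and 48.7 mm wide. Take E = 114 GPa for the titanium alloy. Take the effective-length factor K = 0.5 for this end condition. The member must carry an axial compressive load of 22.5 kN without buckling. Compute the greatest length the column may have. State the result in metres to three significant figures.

L_max ≈ 15.0 m

Buckling occurs about the weak axis: I_min = h·b³/12 with b = 48.7 mm (the shorter side).
I_min = 117×48.7³/12 = 1.126×10^6 mm⁴
I = 1.126×10^-6 m⁴
At the buckling limit P_cr = P = 2.250×10^4 N
From P_cr = π²EI/(K·L)²:  L = (1/K)·√(π²EI/P_cr) = (1/0.5)·√(π²×1.14×10^11×1.126×10^-6/2.250×10^4)
L = 15.0 m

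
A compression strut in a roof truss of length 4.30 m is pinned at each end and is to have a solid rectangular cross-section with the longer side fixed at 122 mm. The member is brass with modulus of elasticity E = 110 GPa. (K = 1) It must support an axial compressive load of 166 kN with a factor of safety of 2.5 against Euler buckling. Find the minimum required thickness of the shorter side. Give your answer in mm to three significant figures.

b ≈ 88.6 mm

Required P_cr = n·P = 2.5 × 166 = 415.0 kN
L_e = K·L = 1 × 4.30 = 4.300 m
Required I = P_cr·L_e²/(π²E) = 4.150×10^5 × 4.300² / (π² × 1.10×10^11) = 7.068×10^-6 m⁴
I_req = 7.068×10^6 mm⁴
Rectangle, weak axis: I_min = h·b³/12 with h = 122 mm fixed  ⇒  b = (12I/h)^(1/3) = 88.6 mm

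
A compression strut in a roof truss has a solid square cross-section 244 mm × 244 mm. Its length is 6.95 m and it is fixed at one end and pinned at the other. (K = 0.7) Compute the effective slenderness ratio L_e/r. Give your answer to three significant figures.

λ ≈ 69.1

I = a⁴/12 = 244⁴/12 = 2.954×10^8 mm⁴
A = 5.954×10^4 mm²;  r_min = √(I/A) = √(2.954×10^8/5.954×10^4) = 70.44 mm
L_e = K·L = 0.7 × 6.95 m = 4.865 m = 4865.0 mm
λ = L_e / r_min = 4865.0 / 70.44 = 69.1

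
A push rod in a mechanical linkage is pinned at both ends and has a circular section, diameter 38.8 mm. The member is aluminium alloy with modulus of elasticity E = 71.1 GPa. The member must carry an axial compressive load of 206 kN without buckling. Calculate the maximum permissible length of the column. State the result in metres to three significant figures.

I = πd⁴/64 = π×38.8⁴/64 = 1.112×10^5 mm⁴
I = 1.112×10^-7 m⁴
At the buckling limit P_cr = P = 2.060×10^5 N
From P_cr = π²EI/(K·L)²:  L = (1/K)·√(π²EI/P_cr) = (1/1)·√(π²×7.11×10^10×1.112×10^-7/2.060×10^5)
L = 0.616 m

L_max ≈ 0.616 m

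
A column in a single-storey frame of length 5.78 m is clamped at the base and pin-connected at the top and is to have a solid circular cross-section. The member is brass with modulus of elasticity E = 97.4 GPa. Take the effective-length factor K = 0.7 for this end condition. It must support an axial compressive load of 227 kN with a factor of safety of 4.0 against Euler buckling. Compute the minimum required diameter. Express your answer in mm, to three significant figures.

Required P_cr = n·P = 4.0 × 227 = 908.0 kN
L_e = K·L = 0.7 × 5.78 = 4.046 m
Required I = P_cr·L_e²/(π²E) = 9.080×10^5 × 4.046² / (π² × 9.74×10^10) = 1.546×10^-5 m⁴
I_req = 1.546×10^7 mm⁴
Solid circle: I = πd⁴/64  ⇒  d = (64I/π)^(1/4) = (64×1.546×10^7/π)^(1/4) = 133 mm

d ≈ 133 mm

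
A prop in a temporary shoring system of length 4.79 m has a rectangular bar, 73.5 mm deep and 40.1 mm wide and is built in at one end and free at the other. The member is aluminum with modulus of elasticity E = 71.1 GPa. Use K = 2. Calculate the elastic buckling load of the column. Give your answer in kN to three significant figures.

P_cr ≈ 3.02 kN

Buckling occurs about the weak axis: I_min = h·b³/12 with b = 40.1 mm (the shorter side).
I_min = 73.5×40.1³/12 = 3.949×10^5 mm⁴
I = 3.949×10^5 mm⁴ = 3.949×10^-7 m⁴
Effective length L_e = K·L = 2 × 4.79 = 9.580 m
P_cr = π²EI / L_e² = π² × 71.1×10⁹ × 3.949×10^-7 / 9.580² = 3.020×10^3 N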